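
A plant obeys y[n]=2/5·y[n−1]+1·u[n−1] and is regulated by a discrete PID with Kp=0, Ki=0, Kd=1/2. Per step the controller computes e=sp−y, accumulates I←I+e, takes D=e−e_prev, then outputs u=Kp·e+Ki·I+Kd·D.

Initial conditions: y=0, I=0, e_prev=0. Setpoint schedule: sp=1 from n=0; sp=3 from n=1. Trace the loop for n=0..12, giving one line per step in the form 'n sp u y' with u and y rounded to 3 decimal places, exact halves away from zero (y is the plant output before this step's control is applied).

0 1 0.500 0.000
1 3 0.750 0.500
2 3 -0.225 0.950
3 3 0.398 0.155
4 3 -0.152 0.460
5 3 0.214 0.032
6 3 -0.098 0.227
7 3 0.117 -0.007
8 3 -0.060 0.114
9 3 0.064 -0.015
10 3 -0.037 0.058
11 3 0.036 -0.013
12 3 -0.022 0.031

(exact arithmetic carried between steps; '≈' marks a value shown rounded to 6 d.p. or computed from one; I and e_prev carry over from the previous line; the table rounds u and y to 3 d.p., halves away from zero)
n=0: y=0, sp=1, e=sp−y=1; I=1, D=e−e_prev=1; u=0·1+0·1+1/2·1=0.5; next y=2/5·0+1·0.5=0.5
n=1: y=0.5, sp=3, e=sp−y=2.5; I=3.5, D=e−e_prev=1.5; u=0·2.5+0·3.5+1/2·1.5=0.75; next y=2/5·0.5+1·0.75=0.95
n=2: y=0.95, sp=3, e=sp−y=2.05; I=5.55, D=e−e_prev=-0.45; u=0·2.05+0·5.55+1/2·(-0.45)=-0.225; next y=2/5·0.95+1·(-0.225)=0.155
n=3: y=0.155, sp=3, e=sp−y=2.845; I=8.395, D=e−e_prev=0.795; u=0·2.845+0·8.395+1/2·0.795=0.3975; next y=2/5·0.155+1·0.3975=0.4595
n=4: y=0.4595, sp=3, e=sp−y=2.5405; I=10.9355, D=e−e_prev=-0.3045; u=0·2.5405+0·10.9355+1/2·(-0.3045)=-0.15225; next y=2/5·0.4595+1·(-0.15225)=0.03155
n=5: y=0.03155, sp=3, e=sp−y=2.96845; I=13.90395, D=e−e_prev=0.42795; u=0·2.96845+0·13.90395+1/2·0.42795=0.213975; next y=2/5·0.03155+1·0.213975=0.226595
n=6: y=0.226595, sp=3, e=sp−y=2.773405; I=16.677355, D=e−e_prev=-0.195045; u=0·2.773405+0·16.677355+1/2·(-0.195045)≈-0.097523; next y=2/5·0.226595+1·(-0.097523)≈-0.006885
n=7: y≈-0.006885, sp=3, e=sp−y≈3.006885; I≈19.684240, D=e−e_prev≈0.233480; u=0·3.006885+0·19.684240+1/2·0.233480≈0.116740; next y=2/5·(-0.006885)+1·0.116740≈0.113986
n=8: y≈0.113986, sp=3, e=sp−y≈2.886014; I≈22.570254, D=e−e_prev≈-0.120870; u=0·2.886014+0·22.570254+1/2·(-0.120870)≈-0.060435; next y=2/5·0.113986+1·(-0.060435)≈-0.014841
n=9: y≈-0.014841, sp=3, e=sp−y≈3.014841; I≈25.585094, D=e−e_prev≈0.128827; u=0·3.014841+0·25.585094+1/2·0.128827≈0.064413; next y=2/5·(-0.014841)+1·0.064413≈0.058477
n=10: y≈0.058477, sp=3, e=sp−y≈2.941523; I≈28.526617, D=e−e_prev≈-0.073318; u=0·2.941523+0·28.526617+1/2·(-0.073318)≈-0.036659; next y=2/5·0.058477+1·(-0.036659)≈-0.013268
n=11: y≈-0.013268, sp=3, e=sp−y≈3.013268; I≈31.539885, D=e−e_prev≈0.071745; u=0·3.013268+0·31.539885+1/2·0.071745≈0.035873; next y=2/5·(-0.013268)+1·0.035873≈0.030565
n=12: y≈0.030565, sp=3, e=sp−y≈2.969435; I≈34.509320, D=e−e_prev≈-0.043833; u=0·2.969435+0·34.509320+1/2·(-0.043833)≈-0.021917; next y=2/5·0.030565+1·(-0.021917)≈-0.009691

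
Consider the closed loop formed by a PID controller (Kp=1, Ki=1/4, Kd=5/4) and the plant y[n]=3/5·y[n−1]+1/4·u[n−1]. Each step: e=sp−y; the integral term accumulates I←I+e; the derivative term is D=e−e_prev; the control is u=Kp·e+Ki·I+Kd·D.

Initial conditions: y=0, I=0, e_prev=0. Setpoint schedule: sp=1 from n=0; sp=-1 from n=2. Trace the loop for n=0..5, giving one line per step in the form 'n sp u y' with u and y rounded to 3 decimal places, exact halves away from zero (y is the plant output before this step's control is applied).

0 1 2.500 0.000
1 1 -0.063 0.625
2 -1 -3.523 0.359
3 -1 0.866 -0.665
4 -1 -1.705 -0.183
5 -1 -0.423 -0.536

(exact arithmetic carried between steps; '≈' marks a value shown rounded to 6 d.p. or computed from one; I and e_prev carry over from the previous line; the table rounds u and y to 3 d.p., halves away from zero)
n=0: y=0, sp=1, e=sp−y=1; I=1, D=e−e_prev=1; u=1·1+1/4·1+5/4·1=2.5; next y=3/5·0+1/4·2.5=0.625
n=1: y=0.625, sp=1, e=sp−y=0.375; I=1.375, D=e−e_prev=-0.625; u=1·0.375+1/4·1.375+5/4·(-0.625)=-0.0625; next y=3/5·0.625+1/4·(-0.0625)=0.359375
n=2: y=0.359375, sp=-1, e=sp−y=-1.359375; I=0.015625, D=e−e_prev=-1.734375; u=1·(-1.359375)+1/4·0.015625+5/4·(-1.734375)≈-3.523438; next y=3/5·0.359375+1/4·(-3.523438)≈-0.665234
n=3: y≈-0.665234, sp=-1, e=sp−y≈-0.334766; I≈-0.319141, D=e−e_prev≈1.024609; u=1·(-0.334766)+1/4·(-0.319141)+5/4·1.024609≈0.866211; next y=3/5·(-0.665234)+1/4·0.866211≈-0.182588
n=4: y≈-0.182588, sp=-1, e=sp−y≈-0.817412; I≈-1.136553, D=e−e_prev≈-0.482646; u=1·(-0.817412)+1/4·(-1.136553)+5/4·(-0.482646)≈-1.704858; next y=3/5·(-0.182588)+1/4·(-1.704858)≈-0.535767
n=5: y≈-0.535767, sp=-1, e=sp−y≈-0.464233; I≈-1.600785, D=e−e_prev≈0.353179; u=1·(-0.464233)+1/4·(-1.600785)+5/4·0.353179≈-0.422955; next y=3/5·(-0.535767)+1/4·(-0.422955)≈-0.427199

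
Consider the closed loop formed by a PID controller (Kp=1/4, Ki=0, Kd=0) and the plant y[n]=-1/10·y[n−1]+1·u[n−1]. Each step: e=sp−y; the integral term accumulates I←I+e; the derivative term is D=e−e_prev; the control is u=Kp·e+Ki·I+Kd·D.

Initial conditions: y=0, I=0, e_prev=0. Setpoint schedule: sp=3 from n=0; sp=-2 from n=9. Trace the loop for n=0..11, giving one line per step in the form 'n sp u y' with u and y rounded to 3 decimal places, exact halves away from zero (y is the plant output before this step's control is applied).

0 3 0.750 0.000
1 3 0.563 0.750
2 3 0.628 0.488
3 3 0.605 0.579
4 3 0.613 0.547
5 3 0.610 0.558
6 3 0.611 0.555
7 3 0.611 0.556
8 3 0.611 0.555
9 -2 -0.639 0.556
10 -2 -0.326 -0.694
11 -2 -0.436 -0.257

(exact arithmetic carried between steps; '≈' marks a value shown rounded to 6 d.p. or computed from one; I and e_prev carry over from the previous line; the table rounds u and y to 3 d.p., halves away from zero)
n=0: y=0, sp=3, e=sp−y=3; I=3, D=e−e_prev=3; u=1/4·3+0·3+0·3=0.75; next y=-1/10·0+1·0.75=0.75
n=1: y=0.75, sp=3, e=sp−y=2.25; I=5.25, D=e−e_prev=-0.75; u=1/4·2.25+0·5.25+0·(-0.75)=0.5625; next y=-1/10·0.75+1·0.5625=0.4875
n=2: y=0.4875, sp=3, e=sp−y=2.5125; I=7.7625, D=e−e_prev=0.2625; u=1/4·2.5125+0·7.7625+0·0.2625=0.628125; next y=-1/10·0.4875+1·0.628125=0.579375
n=3: y=0.579375, sp=3, e=sp−y=2.420625; I=10.183125, D=e−e_prev=-0.091875; u=1/4·2.420625+0·10.183125+0·(-0.091875)≈0.605156; next y=-1/10·0.579375+1·0.605156≈0.547219
n=4: y≈0.547219, sp=3, e=sp−y≈2.452781; I≈12.635906, D=e−e_prev≈0.032156; u=1/4·2.452781+0·12.635906+0·0.032156≈0.613195; next y=-1/10·0.547219+1·0.613195≈0.558473
n=5: y≈0.558473, sp=3, e=sp−y≈2.441527; I≈15.077433, D=e−e_prev≈-0.011255; u=1/4·2.441527+0·15.077433+0·(-0.011255)≈0.610382; next y=-1/10·0.558473+1·0.610382≈0.554534
n=6: y≈0.554534, sp=3, e=sp−y≈2.445466; I≈17.522899, D=e−e_prev≈0.003939; u=1/4·2.445466+0·17.522899+0·0.003939≈0.611366; next y=-1/10·0.554534+1·0.611366≈0.555913
n=7: y≈0.555913, sp=3, e=sp−y≈2.444087; I≈19.966986, D=e−e_prev≈-0.001379; u=1/4·2.444087+0·19.966986+0·(-0.001379)≈0.611022; next y=-1/10·0.555913+1·0.611022≈0.555430
n=8: y≈0.555430, sp=3, e=sp−y≈2.444570; I≈22.411555, D=e−e_prev≈0.000483; u=1/4·2.444570+0·22.411555+0·0.000483≈0.611142; next y=-1/10·0.555430+1·0.611142≈0.555599
n=9: y≈0.555599, sp=-2, e=sp−y≈-2.555599; I≈19.855956, D=e−e_prev≈-5.000169; u=1/4·(-2.555599)+0·19.855956+0·(-5.000169)≈-0.638900; next y=-1/10·0.555599+1·(-0.638900)≈-0.694460
n=10: y≈-0.694460, sp=-2, e=sp−y≈-1.305540; I≈18.550415, D=e−e_prev≈1.250059; u=1/4·(-1.305540)+0·18.550415+0·1.250059≈-0.326385; next y=-1/10·(-0.694460)+1·(-0.326385)≈-0.256939
n=11: y≈-0.256939, sp=-2, e=sp−y≈-1.743061; I≈16.807355, D=e−e_prev≈-0.437521; u=1/4·(-1.743061)+0·16.807355+0·(-0.437521)≈-0.435765; next y=-1/10·(-0.256939)+1·(-0.435765)≈-0.410071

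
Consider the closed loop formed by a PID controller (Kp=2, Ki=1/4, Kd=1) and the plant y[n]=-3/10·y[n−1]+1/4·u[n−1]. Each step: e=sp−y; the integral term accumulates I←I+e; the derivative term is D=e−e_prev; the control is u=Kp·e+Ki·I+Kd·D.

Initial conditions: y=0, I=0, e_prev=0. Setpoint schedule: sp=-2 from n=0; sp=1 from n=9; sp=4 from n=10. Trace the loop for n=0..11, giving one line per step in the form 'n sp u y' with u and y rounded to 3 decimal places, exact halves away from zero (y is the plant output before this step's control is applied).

(exact arithmetic carried between steps; '≈' marks a value shown rounded to 6 d.p. or computed from one; I and e_prev carry over from the previous line; the table rounds u and y to 3 d.p., halves away from zero)
n=0: y=0, sp=-2, e=sp−y=-2; I=-2, D=e−e_prev=-2; u=2·(-2)+1/4·(-2)+1·(-2)=-6.5; next y=-3/10·0+1/4·(-6.5)=-1.625
n=1: y=-1.625, sp=-2, e=sp−y=-0.375; I=-2.375, D=e−e_prev=1.625; u=2·(-0.375)+1/4·(-2.375)+1·1.625=0.28125; next y=-3/10·(-1.625)+1/4·0.28125≈0.557813
n=2: y≈0.557813, sp=-2, e=sp−y≈-2.557813; I≈-4.932813, D=e−e_prev≈-2.182813; u=2·(-2.557813)+1/4·(-4.932813)+1·(-2.182813)≈-8.531641; next y=-3/10·0.557813+1/4·(-8.531641)≈-2.300254
n=3: y≈-2.300254, sp=-2, e=sp−y≈0.300254; I≈-4.632559, D=e−e_prev≈2.858066; u=2·0.300254+1/4·(-4.632559)+1·2.858066≈2.300435; next y=-3/10·(-2.300254)+1/4·2.300435≈1.265185
n=4: y≈1.265185, sp=-2, e=sp−y≈-3.265185; I≈-7.897743, D=e−e_prev≈-3.565439; u=2·(-3.265185)+1/4·(-7.897743)+1·(-3.565439)≈-12.070244; next y=-3/10·1.265185+1/4·(-12.070244)≈-3.397116
n=5: y≈-3.397116, sp=-2, e=sp−y≈1.397116; I≈-6.500627, D=e−e_prev≈4.662301; u=2·1.397116+1/4·(-6.500627)+1·4.662301≈5.831378; next y=-3/10·(-3.397116)+1/4·5.831378≈2.476979
n=6: y≈2.476979, sp=-2, e=sp−y≈-4.476979; I≈-10.977606, D=e−e_prev≈-5.874096; u=2·(-4.476979)+1/4·(-10.977606)+1·(-5.874096)≈-17.572456; next y=-3/10·2.476979+1/4·(-17.572456)≈-5.136208
n=7: y≈-5.136208, sp=-2, e=sp−y≈3.136208; I≈-7.841398, D=e−e_prev≈7.613187; u=2·3.136208+1/4·(-7.841398)+1·7.613187≈11.925253; next y=-3/10·(-5.136208)+1/4·11.925253≈4.522176
n=8: y≈4.522176, sp=-2, e=sp−y≈-6.522176; I≈-14.363574, D=e−e_prev≈-9.658383; u=2·(-6.522176)+1/4·(-14.363574)+1·(-9.658383)≈-26.293628; next y=-3/10·4.522176+1/4·(-26.293628)≈-7.930060
n=9: y≈-7.930060, sp=1, e=sp−y≈8.930060; I≈-5.433514, D=e−e_prev≈15.452235; u=2·8.930060+1/4·(-5.433514)+1·15.452235≈31.953976; next y=-3/10·(-7.930060)+1/4·31.953976≈10.367512
n=10: y≈10.367512, sp=4, e=sp−y≈-6.367512; I≈-11.801026, D=e−e_prev≈-15.297572; u=2·(-6.367512)+1/4·(-11.801026)+1·(-15.297572)≈-30.982852; next y=-3/10·10.367512+1/4·(-30.982852)≈-10.855967
n=11: y≈-10.855967, sp=4, e=sp−y≈14.855967; I≈3.054940, D=e−e_prev≈21.223479; u=2·14.855967+1/4·3.054940+1·21.223479≈51.699147; next y=-3/10·(-10.855967)+1/4·51.699147≈16.181577

0 -2 -6.500 0.000
1 -2 0.281 -1.625
2 -2 -8.532 0.558
3 -2 2.300 -2.300
4 -2 -12.070 1.265
5 -2 5.831 -3.397
6 -2 -17.572 2.477
7 -2 11.925 -5.136
8 -2 -26.294 4.522
9 1 31.954 -7.930
10 4 -30.983 10.368
11 4 51.699 -10.856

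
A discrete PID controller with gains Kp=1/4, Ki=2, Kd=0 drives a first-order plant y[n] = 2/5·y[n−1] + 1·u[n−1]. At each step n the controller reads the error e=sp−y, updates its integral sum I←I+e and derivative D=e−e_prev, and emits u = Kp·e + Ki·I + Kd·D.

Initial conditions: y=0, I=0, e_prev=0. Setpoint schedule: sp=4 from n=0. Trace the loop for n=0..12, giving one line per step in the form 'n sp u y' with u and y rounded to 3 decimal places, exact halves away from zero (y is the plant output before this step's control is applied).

0 4 9.000 0.000
1 4 -3.250 9.000
2 4 6.213 0.350
3 4 0.007 6.353
4 4 3.862 2.548
5 4 1.516 4.881
6 4 2.932 3.469
7 4 2.080 4.319
8 4 2.592 3.808
9 4 2.285 4.115
10 4 2.469 3.931
11 4 2.359 4.041
12 4 2.425 3.975

(exact arithmetic carried between steps; '≈' marks a value shown rounded to 6 d.p. or computed from one; I and e_prev carry over from the previous line; the table rounds u and y to 3 d.p., halves away from zero)
n=0: y=0, sp=4, e=sp−y=4; I=4, D=e−e_prev=4; u=1/4·4+2·4+0·4=9; next y=2/5·0+1·9=9
n=1: y=9, sp=4, e=sp−y=-5; I=-1, D=e−e_prev=-9; u=1/4·(-5)+2·(-1)+0·(-9)=-3.25; next y=2/5·9+1·(-3.25)=0.35
n=2: y=0.35, sp=4, e=sp−y=3.65; I=2.65, D=e−e_prev=8.65; u=1/4·3.65+2·2.65+0·8.65=6.2125; next y=2/5·0.35+1·6.2125=6.3525
n=3: y=6.3525, sp=4, e=sp−y=-2.3525; I=0.2975, D=e−e_prev=-6.0025; u=1/4·(-2.3525)+2·0.2975+0·(-6.0025)=0.006875; next y=2/5·6.3525+1·0.006875=2.547875
n=4: y=2.547875, sp=4, e=sp−y=1.452125; I=1.749625, D=e−e_prev=3.804625; u=1/4·1.452125+2·1.749625+0·3.804625≈3.862281; next y=2/5·2.547875+1·3.862281≈4.881431
n=5: y≈4.881431, sp=4, e=sp−y≈-0.881431; I≈0.868194, D=e−e_prev≈-2.333556; u=1/4·(-0.881431)+2·0.868194+0·(-2.333556)≈1.516030; next y=2/5·4.881431+1·1.516030≈3.468602
n=6: y≈3.468602, sp=4, e=sp−y≈0.531398; I≈1.399592, D=e−e_prev≈1.412829; u=1/4·0.531398+2·1.399592+0·1.412829≈2.932033; next y=2/5·3.468602+1·2.932033≈4.319473
n=7: y≈4.319473, sp=4, e=sp−y≈-0.319473; I≈1.080118, D=e−e_prev≈-0.850871; u=1/4·(-0.319473)+2·1.080118+0·(-0.850871)≈2.080368; next y=2/5·4.319473+1·2.080368≈3.808157
n=8: y≈3.808157, sp=4, e=sp−y≈0.191843; I≈1.271961, D=e−e_prev≈0.511316; u=1/4·0.191843+2·1.271961+0·0.511316≈2.591882; next y=2/5·3.808157+1·2.591882≈4.115145
n=9: y≈4.115145, sp=4, e=sp−y≈-0.115145; I≈1.156816, D=e−e_prev≈-0.306988; u=1/4·(-0.115145)+2·1.156816+0·(-0.306988)≈2.284845; next y=2/5·4.115145+1·2.284845≈3.930903
n=10: y≈3.930903, sp=4, e=sp−y≈0.069097; I≈1.225913, D=e−e_prev≈0.184242; u=1/4·0.069097+2·1.225913+0·0.184242≈2.469100; next y=2/5·3.930903+1·2.469100≈4.041461
n=11: y≈4.041461, sp=4, e=sp−y≈-0.041461; I≈1.184452, D=e−e_prev≈-0.110558; u=1/4·(-0.041461)+2·1.184452+0·(-0.110558)≈2.358539; next y=2/5·4.041461+1·2.358539≈3.975123
n=12: y≈3.975123, sp=4, e=sp−y≈0.024877; I≈1.209329, D=e−e_prev≈0.066338; u=1/4·0.024877+2·1.209329+0·0.066338≈2.424877; next y=2/5·3.975123+1·2.424877≈4.014926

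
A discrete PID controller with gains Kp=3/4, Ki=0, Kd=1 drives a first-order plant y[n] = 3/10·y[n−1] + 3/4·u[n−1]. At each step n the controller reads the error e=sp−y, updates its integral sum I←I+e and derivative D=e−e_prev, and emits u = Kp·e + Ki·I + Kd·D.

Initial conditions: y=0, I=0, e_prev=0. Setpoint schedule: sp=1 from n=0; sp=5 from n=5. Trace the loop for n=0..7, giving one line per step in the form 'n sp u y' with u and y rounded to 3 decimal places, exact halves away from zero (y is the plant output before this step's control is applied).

(exact arithmetic carried between steps; '≈' marks a value shown rounded to 6 d.p. or computed from one; I and e_prev carry over from the previous line; the table rounds u and y to 3 d.p., halves away from zero)
n=0: y=0, sp=1, e=sp−y=1; I=1, D=e−e_prev=1; u=3/4·1+0·1+1·1=1.75; next y=3/10·0+3/4·1.75=1.3125
n=1: y=1.3125, sp=1, e=sp−y=-0.3125; I=0.6875, D=e−e_prev=-1.3125; u=3/4·(-0.3125)+0·0.6875+1·(-1.3125)=-1.546875; next y=3/10·1.3125+3/4·(-1.546875)≈-0.766406
n=2: y≈-0.766406, sp=1, e=sp−y≈1.766406; I≈2.453906, D=e−e_prev≈2.078906; u=3/4·1.766406+0·2.453906+1·2.078906≈3.403711; next y=3/10·(-0.766406)+3/4·3.403711≈2.322861
n=3: y≈2.322861, sp=1, e=sp−y≈-1.322861; I≈1.131045, D=e−e_prev≈-3.089268; u=3/4·(-1.322861)+0·1.131045+1·(-3.089268)≈-4.081414; next y=3/10·2.322861+3/4·(-4.081414)≈-2.364202
n=4: y≈-2.364202, sp=1, e=sp−y≈3.364202; I≈4.495247, D=e−e_prev≈4.687063; u=3/4·3.364202+0·4.495247+1·4.687063≈7.210214; next y=3/10·(-2.364202)+3/4·7.210214≈4.698400
n=5: y≈4.698400, sp=5, e=sp−y≈0.301600; I≈4.796846, D=e−e_prev≈-3.062602; u=3/4·0.301600+0·4.796846+1·(-3.062602)≈-2.836402; next y=3/10·4.698400+3/4·(-2.836402)≈-0.717782
n=6: y≈-0.717782, sp=5, e=sp−y≈5.717782; I≈10.514628, D=e−e_prev≈5.416182; u=3/4·5.717782+0·10.514628+1·5.416182≈9.704518; next y=3/10·(-0.717782)+3/4·9.704518≈7.063054
n=7: y≈7.063054, sp=5, e=sp−y≈-2.063054; I≈8.451574, D=e−e_prev≈-7.780836; u=3/4·(-2.063054)+0·8.451574+1·(-7.780836)≈-9.328126; next y=3/10·7.063054+3/4·(-9.328126)≈-4.877179

0 1 1.750 0.000
1 1 -1.547 1.313
2 1 3.404 -0.766
3 1 -4.081 2.323
4 1 7.210 -2.364
5 5 -2.836 4.698
6 5 9.705 -0.718
7 5 -9.328 7.063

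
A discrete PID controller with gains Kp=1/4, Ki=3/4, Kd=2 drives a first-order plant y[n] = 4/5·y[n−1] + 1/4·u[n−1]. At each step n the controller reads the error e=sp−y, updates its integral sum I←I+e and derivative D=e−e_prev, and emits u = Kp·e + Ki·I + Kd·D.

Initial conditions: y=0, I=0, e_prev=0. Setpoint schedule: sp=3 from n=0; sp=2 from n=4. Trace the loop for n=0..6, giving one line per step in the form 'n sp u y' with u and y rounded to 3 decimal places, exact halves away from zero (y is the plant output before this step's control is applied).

(exact arithmetic carried between steps; '≈' marks a value shown rounded to 6 d.p. or computed from one; I and e_prev carry over from the previous line; the table rounds u and y to 3 d.p., halves away from zero)
n=0: y=0, sp=3, e=sp−y=3; I=3, D=e−e_prev=3; u=1/4·3+3/4·3+2·3=9; next y=4/5·0+1/4·9=2.25
n=1: y=2.25, sp=3, e=sp−y=0.75; I=3.75, D=e−e_prev=-2.25; u=1/4·0.75+3/4·3.75+2·(-2.25)=-1.5; next y=4/5·2.25+1/4·(-1.5)=1.425
n=2: y=1.425, sp=3, e=sp−y=1.575; I=5.325, D=e−e_prev=0.825; u=1/4·1.575+3/4·5.325+2·0.825=6.0375; next y=4/5·1.425+1/4·6.0375=2.649375
n=3: y=2.649375, sp=3, e=sp−y=0.350625; I=5.675625, D=e−e_prev=-1.224375; u=1/4·0.350625+3/4·5.675625+2·(-1.224375)=1.895625; next y=4/5·2.649375+1/4·1.895625≈2.593406
n=4: y≈2.593406, sp=2, e=sp−y≈-0.593406; I≈5.082219, D=e−e_prev≈-0.944031; u=1/4·(-0.593406)+3/4·5.082219+2·(-0.944031)≈1.77525; next y=4/5·2.593406+1/4·1.77525≈2.518538
n=5: y≈2.518538, sp=2, e=sp−y≈-0.518538; I≈4.563681, D=e−e_prev≈0.074869; u=1/4·(-0.518538)+3/4·4.563681+2·0.074869≈3.442864; next y=4/5·2.518538+1/4·3.442864≈2.875546
n=6: y≈2.875546, sp=2, e=sp−y≈-0.875546; I≈3.688135, D=e−e_prev≈-0.357009; u=1/4·(-0.875546)+3/4·3.688135+2·(-0.357009)≈1.833198; next y=4/5·2.875546+1/4·1.833198≈2.758736

0 3 9.000 0.000
1 3 -1.500 2.250
2 3 6.038 1.425
3 3 1.896 2.649
4 2 1.775 2.593
5 2 3.443 2.519
6 2 1.833 2.876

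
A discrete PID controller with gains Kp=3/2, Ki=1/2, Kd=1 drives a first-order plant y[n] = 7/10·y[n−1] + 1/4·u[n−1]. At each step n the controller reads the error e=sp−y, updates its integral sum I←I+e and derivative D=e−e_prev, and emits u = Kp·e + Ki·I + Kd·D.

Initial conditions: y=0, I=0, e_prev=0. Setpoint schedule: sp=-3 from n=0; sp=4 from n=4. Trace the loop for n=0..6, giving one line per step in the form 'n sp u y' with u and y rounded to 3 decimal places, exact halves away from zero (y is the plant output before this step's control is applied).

0 -3 -9.000 0.000
1 -3 -0.750 -2.250
2 -3 -4.838 -1.763
3 -3 -2.927 -2.443
4 4 17.110 -2.442
5 4 -1.698 2.568
6 4 7.613 1.373

(exact arithmetic carried between steps; '≈' marks a value shown rounded to 6 d.p. or computed from one; I and e_prev carry over from the previous line; the table rounds u and y to 3 d.p., halves away from zero)
n=0: y=0, sp=-3, e=sp−y=-3; I=-3, D=e−e_prev=-3; u=3/2·(-3)+1/2·(-3)+1·(-3)=-9; next y=7/10·0+1/4·(-9)=-2.25
n=1: y=-2.25, sp=-3, e=sp−y=-0.75; I=-3.75, D=e−e_prev=2.25; u=3/2·(-0.75)+1/2·(-3.75)+1·2.25=-0.75; next y=7/10·(-2.25)+1/4·(-0.75)=-1.7625
n=2: y=-1.7625, sp=-3, e=sp−y=-1.2375; I=-4.9875, D=e−e_prev=-0.4875; u=3/2·(-1.2375)+1/2·(-4.9875)+1·(-0.4875)=-4.8375; next y=7/10·(-1.7625)+1/4·(-4.8375)=-2.443125
n=3: y=-2.443125, sp=-3, e=sp−y=-0.556875; I=-5.544375, D=e−e_prev=0.680625; u=3/2·(-0.556875)+1/2·(-5.544375)+1·0.680625=-2.926875; next y=7/10·(-2.443125)+1/4·(-2.926875)≈-2.441906
n=4: y≈-2.441906, sp=4, e=sp−y≈6.441906; I≈0.897531, D=e−e_prev≈6.998781; u=3/2·6.441906+1/2·0.897531+1·6.998781≈17.110406; next y=7/10·(-2.441906)+1/4·17.110406≈2.568267
n=5: y≈2.568267, sp=4, e=sp−y≈1.431733; I≈2.329264, D=e−e_prev≈-5.010173; u=3/2·1.431733+1/2·2.329264+1·(-5.010173)≈-1.697942; next y=7/10·2.568267+1/4·(-1.697942)≈1.373301
n=6: y≈1.373301, sp=4, e=sp−y≈2.626699; I≈4.955963, D=e−e_prev≈1.194966; u=3/2·2.626699+1/2·4.955963+1·1.194966≈7.612995; next y=7/10·1.373301+1/4·7.612995≈2.864560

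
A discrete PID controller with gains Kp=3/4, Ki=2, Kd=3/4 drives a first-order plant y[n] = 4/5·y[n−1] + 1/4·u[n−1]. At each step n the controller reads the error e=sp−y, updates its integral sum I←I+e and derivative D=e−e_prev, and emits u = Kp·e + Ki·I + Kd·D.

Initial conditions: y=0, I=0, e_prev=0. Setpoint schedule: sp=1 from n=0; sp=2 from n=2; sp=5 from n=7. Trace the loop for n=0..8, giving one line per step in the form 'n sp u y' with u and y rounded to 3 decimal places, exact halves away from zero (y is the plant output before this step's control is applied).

0 1 3.500 0.000
1 1 1.688 0.875
2 2 5.230 1.122
3 2 2.630 2.205
4 2 2.275 2.422
5 2 1.299 2.506
6 2 0.968 2.329
7 5 11.460 2.106
8 5 6.277 4.550

(exact arithmetic carried between steps; '≈' marks a value shown rounded to 6 d.p. or computed from one; I and e_prev carry over from the previous line; the table rounds u and y to 3 d.p., halves away from zero)
n=0: y=0, sp=1, e=sp−y=1; I=1, D=e−e_prev=1; u=3/4·1+2·1+3/4·1=3.5; next y=4/5·0+1/4·3.5=0.875
n=1: y=0.875, sp=1, e=sp−y=0.125; I=1.125, D=e−e_prev=-0.875; u=3/4·0.125+2·1.125+3/4·(-0.875)=1.6875; next y=4/5·0.875+1/4·1.6875=1.121875
n=2: y=1.121875, sp=2, e=sp−y=0.878125; I=2.003125, D=e−e_prev=0.753125; u=3/4·0.878125+2·2.003125+3/4·0.753125≈5.229688; next y=4/5·1.121875+1/4·5.229688≈2.204922
n=3: y≈2.204922, sp=2, e=sp−y≈-0.204922; I≈1.798203, D=e−e_prev≈-1.083047; u=3/4·(-0.204922)+2·1.798203+3/4·(-1.083047)≈2.630430; next y=4/5·2.204922+1/4·2.630430≈2.421545
n=4: y≈2.421545, sp=2, e=sp−y≈-0.421545; I≈1.376658, D=e−e_prev≈-0.216623; u=3/4·(-0.421545)+2·1.376658+3/4·(-0.216623)≈2.274690; next y=4/5·2.421545+1/4·2.274690≈2.505909
n=5: y≈2.505909, sp=2, e=sp−y≈-0.505909; I≈0.870750, D=e−e_prev≈-0.084364; u=3/4·(-0.505909)+2·0.870750+3/4·(-0.084364)≈1.298795; next y=4/5·2.505909+1/4·1.298795≈2.329426
n=6: y≈2.329426, sp=2, e=sp−y≈-0.329426; I≈0.541324, D=e−e_prev≈0.176483; u=3/4·(-0.329426)+2·0.541324+3/4·0.176483≈0.967941; next y=4/5·2.329426+1/4·0.967941≈2.105526
n=7: y≈2.105526, sp=5, e=sp−y≈2.894474; I≈3.435798, D=e−e_prev≈3.223900; u=3/4·2.894474+2·3.435798+3/4·3.223900≈11.460377; next y=4/5·2.105526+1/4·11.460377≈4.549515
n=8: y≈4.549515, sp=5, e=sp−y≈0.450485; I≈3.886283, D=e−e_prev≈-2.443989; u=3/4·0.450485+2·3.886283+3/4·(-2.443989)≈6.277439; next y=4/5·4.549515+1/4·6.277439≈5.208972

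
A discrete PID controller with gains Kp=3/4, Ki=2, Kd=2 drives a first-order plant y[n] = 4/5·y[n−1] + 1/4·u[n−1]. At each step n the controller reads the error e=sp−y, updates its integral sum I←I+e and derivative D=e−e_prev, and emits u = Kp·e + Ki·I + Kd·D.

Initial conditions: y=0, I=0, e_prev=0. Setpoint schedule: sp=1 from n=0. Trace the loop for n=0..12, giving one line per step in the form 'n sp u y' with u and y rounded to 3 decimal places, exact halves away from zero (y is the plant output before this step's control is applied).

0 1 4.750 0.000
1 1 -0.891 1.188
2 1 3.295 0.727
3 1 -0.302 1.406
4 1 1.937 1.049
5 1 -0.178 1.324
6 1 1.193 1.014
7 1 0.093 1.110
8 1 1.008 0.911
9 1 0.457 0.981
10 1 1.024 0.899
11 1 0.700 0.975
12 1 0.997 0.955

(exact arithmetic carried between steps; '≈' marks a value shown rounded to 6 d.p. or computed from one; I and e_prev carry over from the previous line; the table rounds u and y to 3 d.p., halves away from zero)
n=0: y=0, sp=1, e=sp−y=1; I=1, D=e−e_prev=1; u=3/4·1+2·1+2·1=4.75; next y=4/5·0+1/4·4.75=1.1875
n=1: y=1.1875, sp=1, e=sp−y=-0.1875; I=0.8125, D=e−e_prev=-1.1875; u=3/4·(-0.1875)+2·0.8125+2·(-1.1875)=-0.890625; next y=4/5·1.1875+1/4·(-0.890625)≈0.727344
n=2: y≈0.727344, sp=1, e=sp−y≈0.272656; I≈1.085156, D=e−e_prev≈0.460156; u=3/4·0.272656+2·1.085156+2·0.460156≈3.295117; next y=4/5·0.727344+1/4·3.295117≈1.405654
n=3: y≈1.405654, sp=1, e=sp−y≈-0.405654; I≈0.679502, D=e−e_prev≈-0.678311; u=3/4·(-0.405654)+2·0.679502+2·(-0.678311)≈-0.301858; next y=4/5·1.405654+1/4·(-0.301858)≈1.049059
n=4: y≈1.049059, sp=1, e=sp−y≈-0.049059; I≈0.630443, D=e−e_prev≈0.356595; u=3/4·(-0.049059)+2·0.630443+2·0.356595≈1.937282; next y=4/5·1.049059+1/4·1.937282≈1.323568
n=5: y≈1.323568, sp=1, e=sp−y≈-0.323568; I≈0.306875, D=e−e_prev≈-0.274509; u=3/4·(-0.323568)+2·0.306875+2·(-0.274509)≈-0.177943; next y=4/5·1.323568+1/4·(-0.177943)≈1.014368
n=6: y≈1.014368, sp=1, e=sp−y≈-0.014368; I≈0.292507, D=e−e_prev≈0.309199; u=3/4·(-0.014368)+2·0.292507+2·0.309199≈1.192636; next y=4/5·1.014368+1/4·1.192636≈1.109654
n=7: y≈1.109654, sp=1, e=sp−y≈-0.109654; I≈0.182853, D=e−e_prev≈-0.095285; u=3/4·(-0.109654)+2·0.182853+2·(-0.095285)≈0.092895; next y=4/5·1.109654+1/4·0.092895≈0.910947
n=8: y≈0.910947, sp=1, e=sp−y≈0.089053; I≈0.271906, D=e−e_prev≈0.198707; u=3/4·0.089053+2·0.271906+2·0.198707≈1.008016; next y=4/5·0.910947+1/4·1.008016≈0.980761
n=9: y≈0.980761, sp=1, e=sp−y≈0.019239; I≈0.291145, D=e−e_prev≈-0.069815; u=3/4·0.019239+2·0.291145+2·(-0.069815)≈0.457089; next y=4/5·0.980761+1/4·0.457089≈0.898881
n=10: y≈0.898881, sp=1, e=sp−y≈0.101119; I≈0.392263, D=e−e_prev≈0.081880; u=3/4·0.101119+2·0.392263+2·0.081880≈1.024126; next y=4/5·0.898881+1/4·1.024126≈0.975137
n=11: y≈0.975137, sp=1, e=sp−y≈0.024863; I≈0.417127, D=e−e_prev≈-0.076255; u=3/4·0.024863+2·0.417127+2·(-0.076255)≈0.700391; next y=4/5·0.975137+1/4·0.700391≈0.955207
n=12: y≈0.955207, sp=1, e=sp−y≈0.044793; I≈0.461920, D=e−e_prev≈0.019930; u=3/4·0.044793+2·0.461920+2·0.019930≈0.997294; next y=4/5·0.955207+1/4·0.997294≈1.013489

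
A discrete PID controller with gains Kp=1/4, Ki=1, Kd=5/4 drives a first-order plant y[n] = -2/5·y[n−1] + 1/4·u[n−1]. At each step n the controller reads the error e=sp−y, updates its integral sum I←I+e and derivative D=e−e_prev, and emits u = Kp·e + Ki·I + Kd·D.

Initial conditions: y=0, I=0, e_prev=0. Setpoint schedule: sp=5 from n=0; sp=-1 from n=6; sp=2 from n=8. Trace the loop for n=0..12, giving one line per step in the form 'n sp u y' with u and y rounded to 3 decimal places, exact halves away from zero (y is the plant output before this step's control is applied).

0 5 12.500 0.000
1 5 3.438 3.125
2 5 18.008 -0.391
3 5 6.382 4.658
4 5 25.350 -0.268
5 5 7.679 6.445
6 -1 17.382 -0.658
7 -1 2.495 4.609
8 2 25.540 -1.220
9 2 -2.507 6.873
10 2 28.358 -3.376
11 2 -8.617 8.440
12 2 34.639 -5.530

(exact arithmetic carried between steps; '≈' marks a value shown rounded to 6 d.p. or computed from one; I and e_prev carry over from the previous line; the table rounds u and y to 3 d.p., halves away from zero)
n=0: y=0, sp=5, e=sp−y=5; I=5, D=e−e_prev=5; u=1/4·5+1·5+5/4·5=12.5; next y=-2/5·0+1/4·12.5=3.125
n=1: y=3.125, sp=5, e=sp−y=1.875; I=6.875, D=e−e_prev=-3.125; u=1/4·1.875+1·6.875+5/4·(-3.125)=3.4375; next y=-2/5·3.125+1/4·3.4375=-0.390625
n=2: y=-0.390625, sp=5, e=sp−y=5.390625; I=12.265625, D=e−e_prev=3.515625; u=1/4·5.390625+1·12.265625+5/4·3.515625≈18.007813; next y=-2/5·(-0.390625)+1/4·18.007813≈4.658203
n=3: y≈4.658203, sp=5, e=sp−y≈0.341797; I≈12.607422, D=e−e_prev≈-5.048828; u=1/4·0.341797+1·12.607422+5/4·(-5.048828)≈6.381836; next y=-2/5·4.658203+1/4·6.381836≈-0.267822
n=4: y≈-0.267822, sp=5, e=sp−y≈5.267822; I≈17.875244, D=e−e_prev≈4.926025; u=1/4·5.267822+1·17.875244+5/4·4.926025≈25.349731; next y=-2/5·(-0.267822)+1/4·25.349731≈6.444562
n=5: y≈6.444562, sp=5, e=sp−y≈-1.444562; I≈16.430682, D=e−e_prev≈-6.712384; u=1/4·(-1.444562)+1·16.430682+5/4·(-6.712384)≈7.679062; next y=-2/5·6.444562+1/4·7.679062≈-0.658059
n=6: y≈-0.658059, sp=-1, e=sp−y≈-0.341941; I≈16.088742, D=e−e_prev≈1.102621; u=1/4·(-0.341941)+1·16.088742+5/4·1.102621≈17.381533; next y=-2/5·(-0.658059)+1/4·17.381533≈4.608607
n=7: y≈4.608607, sp=-1, e=sp−y≈-5.608607; I≈10.480135, D=e−e_prev≈-5.266666; u=1/4·(-5.608607)+1·10.480135+5/4·(-5.266666)≈2.494650; next y=-2/5·4.608607+1/4·2.494650≈-1.219780
n=8: y≈-1.219780, sp=2, e=sp−y≈3.219780; I≈13.699915, D=e−e_prev≈8.828387; u=1/4·3.219780+1·13.699915+5/4·8.828387≈25.540344; next y=-2/5·(-1.219780)+1/4·25.540344≈6.872998
n=9: y≈6.872998, sp=2, e=sp−y≈-4.872998; I≈8.826917, D=e−e_prev≈-8.092778; u=1/4·(-4.872998)+1·8.826917+5/4·(-8.092778)≈-2.507305; next y=-2/5·6.872998+1/4·(-2.507305)≈-3.376025
n=10: y≈-3.376025, sp=2, e=sp−y≈5.376025; I≈14.202942, D=e−e_prev≈10.249023; u=1/4·5.376025+1·14.202942+5/4·10.249023≈28.358228; next y=-2/5·(-3.376025)+1/4·28.358228≈8.439967
n=11: y≈8.439967, sp=2, e=sp−y≈-6.439967; I≈7.762975, D=e−e_prev≈-11.815993; u=1/4·(-6.439967)+1·7.762975+5/4·(-11.815993)≈-8.617008; next y=-2/5·8.439967+1/4·(-8.617008)≈-5.530239
n=12: y≈-5.530239, sp=2, e=sp−y≈7.530239; I≈15.293214, D=e−e_prev≈13.970206; u=1/4·7.530239+1·15.293214+5/4·13.970206≈34.638531; next y=-2/5·(-5.530239)+1/4·34.638531≈10.871728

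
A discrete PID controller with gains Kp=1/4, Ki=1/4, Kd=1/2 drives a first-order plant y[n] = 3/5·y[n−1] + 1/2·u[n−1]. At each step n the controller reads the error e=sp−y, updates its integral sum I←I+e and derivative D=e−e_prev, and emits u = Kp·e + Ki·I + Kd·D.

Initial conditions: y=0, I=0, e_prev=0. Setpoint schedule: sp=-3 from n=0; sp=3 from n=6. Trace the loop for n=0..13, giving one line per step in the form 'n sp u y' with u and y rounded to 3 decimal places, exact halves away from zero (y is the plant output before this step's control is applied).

(exact arithmetic carried between steps; '≈' marks a value shown rounded to 6 d.p. or computed from one; I and e_prev carry over from the previous line; the table rounds u and y to 3 d.p., halves away from zero)
n=0: y=0, sp=-3, e=sp−y=-3; I=-3, D=e−e_prev=-3; u=1/4·(-3)+1/4·(-3)+1/2·(-3)=-3; next y=3/5·0+1/2·(-3)=-1.5
n=1: y=-1.5, sp=-3, e=sp−y=-1.5; I=-4.5, D=e−e_prev=1.5; u=1/4·(-1.5)+1/4·(-4.5)+1/2·1.5=-0.75; next y=3/5·(-1.5)+1/2·(-0.75)=-1.275
n=2: y=-1.275, sp=-3, e=sp−y=-1.725; I=-6.225, D=e−e_prev=-0.225; u=1/4·(-1.725)+1/4·(-6.225)+1/2·(-0.225)=-2.1; next y=3/5·(-1.275)+1/2·(-2.1)=-1.815
n=3: y=-1.815, sp=-3, e=sp−y=-1.185; I=-7.41, D=e−e_prev=0.54; u=1/4·(-1.185)+1/4·(-7.41)+1/2·0.54=-1.87875; next y=3/5·(-1.815)+1/2·(-1.87875)=-2.028375
n=4: y=-2.028375, sp=-3, e=sp−y=-0.971625; I=-8.381625, D=e−e_prev=0.213375; u=1/4·(-0.971625)+1/4·(-8.381625)+1/2·0.213375=-2.231625; next y=3/5·(-2.028375)+1/2·(-2.231625)≈-2.332838
n=5: y≈-2.332838, sp=-3, e=sp−y≈-0.667163; I≈-9.048788, D=e−e_prev≈0.304463; u=1/4·(-0.667163)+1/4·(-9.048788)+1/2·0.304463≈-2.276756; next y=3/5·(-2.332838)+1/2·(-2.276756)≈-2.538081
n=6: y≈-2.538081, sp=3, e=sp−y≈5.538081; I≈-3.510707, D=e−e_prev≈6.205243; u=1/4·5.538081+1/4·(-3.510707)+1/2·6.205243≈3.609465; next y=3/5·(-2.538081)+1/2·3.609465≈0.281884
n=7: y≈0.281884, sp=3, e=sp−y≈2.718116; I≈-0.792591, D=e−e_prev≈-2.819965; u=1/4·2.718116+1/4·(-0.792591)+1/2·(-2.819965)≈-0.928601; next y=3/5·0.281884+1/2·(-0.928601)≈-0.295170
n=8: y≈-0.295170, sp=3, e=sp−y≈3.295170; I≈2.502579, D=e−e_prev≈0.577054; u=1/4·3.295170+1/4·2.502579+1/2·0.577054≈1.737964; next y=3/5·(-0.295170)+1/2·1.737964≈0.691880
n=9: y≈0.691880, sp=3, e=sp−y≈2.308120; I≈4.810699, D=e−e_prev≈-0.987050; u=1/4·2.308120+1/4·4.810699+1/2·(-0.987050)≈1.286180; next y=3/5·0.691880+1/2·1.286180≈1.058218
n=10: y≈1.058218, sp=3, e=sp−y≈1.941782; I≈6.752481, D=e−e_prev≈-0.366338; u=1/4·1.941782+1/4·6.752481+1/2·(-0.366338)≈1.990397; next y=3/5·1.058218+1/2·1.990397≈1.630129
n=11: y≈1.630129, sp=3, e=sp−y≈1.369871; I≈8.122352, D=e−e_prev≈-0.571911; u=1/4·1.369871+1/4·8.122352+1/2·(-0.571911)≈2.087100; next y=3/5·1.630129+1/2·2.087100≈2.021628
n=12: y≈2.021628, sp=3, e=sp−y≈0.978372; I≈9.100724, D=e−e_prev≈-0.391498; u=1/4·0.978372+1/4·9.100724+1/2·(-0.391498)≈2.324025; next y=3/5·2.021628+1/2·2.324025≈2.374989
n=13: y≈2.374989, sp=3, e=sp−y≈0.625011; I≈9.725735, D=e−e_prev≈-0.353362; u=1/4·0.625011+1/4·9.725735+1/2·(-0.353362)≈2.411006; next y=3/5·2.374989+1/2·2.411006≈2.630496

0 -3 -3.000 0.000
1 -3 -0.750 -1.500
2 -3 -2.100 -1.275
3 -3 -1.879 -1.815
4 -3 -2.232 -2.028
5 -3 -2.277 -2.333
6 3 3.609 -2.538
7 3 -0.929 0.282
8 3 1.738 -0.295
9 3 1.286 0.692
10 3 1.990 1.058
11 3 2.087 1.630
12 3 2.324 2.022
13 3 2.411 2.375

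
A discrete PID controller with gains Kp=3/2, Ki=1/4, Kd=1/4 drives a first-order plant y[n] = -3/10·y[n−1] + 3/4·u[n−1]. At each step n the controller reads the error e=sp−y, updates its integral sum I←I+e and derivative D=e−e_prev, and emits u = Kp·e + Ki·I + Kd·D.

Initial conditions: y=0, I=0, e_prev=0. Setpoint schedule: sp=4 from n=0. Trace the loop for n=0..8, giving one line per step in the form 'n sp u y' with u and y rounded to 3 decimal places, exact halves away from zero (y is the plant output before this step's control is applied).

0 4 8.000 0.000
1 4 -4.000 6.000
2 4 18.600 -4.800
3 4 -22.280 15.390
4 4 53.354 -21.327
5 4 -84.975 46.414
6 4 169.494 -77.655
7 4 -297.254 150.417
8 4 560.126 -268.066

(exact arithmetic carried between steps; '≈' marks a value shown rounded to 6 d.p. or computed from one; I and e_prev carry over from the previous line; the table rounds u and y to 3 d.p., halves away from zero)
n=0: y=0, sp=4, e=sp−y=4; I=4, D=e−e_prev=4; u=3/2·4+1/4·4+1/4·4=8; next y=-3/10·0+3/4·8=6
n=1: y=6, sp=4, e=sp−y=-2; I=2, D=e−e_prev=-6; u=3/2·(-2)+1/4·2+1/4·(-6)=-4; next y=-3/10·6+3/4·(-4)=-4.8
n=2: y=-4.8, sp=4, e=sp−y=8.8; I=10.8, D=e−e_prev=10.8; u=3/2·8.8+1/4·10.8+1/4·10.8=18.6; next y=-3/10·(-4.8)+3/4·18.6=15.39
n=3: y=15.39, sp=4, e=sp−y=-11.39; I=-0.59, D=e−e_prev=-20.19; u=3/2·(-11.39)+1/4·(-0.59)+1/4·(-20.19)=-22.28; next y=-3/10·15.39+3/4·(-22.28)=-21.327
n=4: y=-21.327, sp=4, e=sp−y=25.327; I=24.737, D=e−e_prev=36.717; u=3/2·25.327+1/4·24.737+1/4·36.717=53.354; next y=-3/10·(-21.327)+3/4·53.354=46.4136
n=5: y=46.4136, sp=4, e=sp−y=-42.4136; I=-17.6766, D=e−e_prev=-67.7406; u=3/2·(-42.4136)+1/4·(-17.6766)+1/4·(-67.7406)=-84.9747; next y=-3/10·46.4136+3/4·(-84.9747)=-77.655105
n=6: y=-77.655105, sp=4, e=sp−y=81.655105; I=63.978505, D=e−e_prev=124.068705; u=3/2·81.655105+1/4·63.978505+1/4·124.068705=169.49446; next y=-3/10·(-77.655105)+3/4·169.49446≈150.417377
n=7: y≈150.417377, sp=4, e=sp−y≈-146.417377; I≈-82.438872, D=e−e_prev≈-228.072482; u=3/2·(-146.417377)+1/4·(-82.438872)+1/4·(-228.072482)≈-297.253903; next y=-3/10·150.417377+3/4·(-297.253903)≈-268.065640
n=8: y≈-268.065640, sp=4, e=sp−y≈272.065640; I≈189.626769, D=e−e_prev≈418.483017; u=3/2·272.065640+1/4·189.626769+1/4·418.483017≈560.125907; next y=-3/10·(-268.065640)+3/4·560.125907≈500.514122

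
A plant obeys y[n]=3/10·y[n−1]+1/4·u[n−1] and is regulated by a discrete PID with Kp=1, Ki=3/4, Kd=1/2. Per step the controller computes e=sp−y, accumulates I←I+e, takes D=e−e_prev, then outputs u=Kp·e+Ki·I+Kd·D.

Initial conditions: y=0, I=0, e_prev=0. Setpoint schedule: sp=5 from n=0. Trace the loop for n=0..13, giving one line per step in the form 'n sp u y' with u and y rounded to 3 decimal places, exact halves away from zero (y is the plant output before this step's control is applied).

(exact arithmetic carried between steps; '≈' marks a value shown rounded to 6 d.p. or computed from one; I and e_prev carry over from the previous line; the table rounds u and y to 3 d.p., halves away from zero)
n=0: y=0, sp=5, e=sp−y=5; I=5, D=e−e_prev=5; u=1·5+3/4·5+1/2·5=11.25; next y=3/10·0+1/4·11.25=2.8125
n=1: y=2.8125, sp=5, e=sp−y=2.1875; I=7.1875, D=e−e_prev=-2.8125; u=1·2.1875+3/4·7.1875+1/2·(-2.8125)=6.171875; next y=3/10·2.8125+1/4·6.171875≈2.386719
n=2: y≈2.386719, sp=5, e=sp−y≈2.613281; I≈9.800781, D=e−e_prev≈0.425781; u=1·2.613281+3/4·9.800781+1/2·0.425781≈10.176758; next y=3/10·2.386719+1/4·10.176758≈3.260205
n=3: y≈3.260205, sp=5, e=sp−y≈1.739795; I≈11.540576, D=e−e_prev≈-0.873486; u=1·1.739795+3/4·11.540576+1/2·(-0.873486)≈9.958484; next y=3/10·3.260205+1/4·9.958484≈3.467682
n=4: y≈3.467682, sp=5, e=sp−y≈1.532318; I≈13.072894, D=e−e_prev≈-0.207477; u=1·1.532318+3/4·13.072894+1/2·(-0.207477)≈11.233249; next y=3/10·3.467682+1/4·11.233249≈3.848617
n=5: y≈3.848617, sp=5, e=sp−y≈1.151383; I≈14.224277, D=e−e_prev≈-0.380935; u=1·1.151383+3/4·14.224277+1/2·(-0.380935)≈11.629123; next y=3/10·3.848617+1/4·11.629123≈4.061866
n=6: y≈4.061866, sp=5, e=sp−y≈0.938134; I≈15.162411, D=e−e_prev≈-0.213249; u=1·0.938134+3/4·15.162411+1/2·(-0.213249)≈12.203318; next y=3/10·4.061866+1/4·12.203318≈4.269389
n=7: y≈4.269389, sp=5, e=sp−y≈0.730611; I≈15.893022, D=e−e_prev≈-0.207523; u=1·0.730611+3/4·15.893022+1/2·(-0.207523)≈12.546615; next y=3/10·4.269389+1/4·12.546615≈4.417471
n=8: y≈4.417471, sp=5, e=sp−y≈0.582529; I≈16.475551, D=e−e_prev≈-0.148081; u=1·0.582529+3/4·16.475551+1/2·(-0.148081)≈12.865152; next y=3/10·4.417471+1/4·12.865152≈4.541529
n=9: y≈4.541529, sp=5, e=sp−y≈0.458471; I≈16.934022, D=e−e_prev≈-0.124059; u=1·0.458471+3/4·16.934022+1/2·(-0.124059)≈13.096958; next y=3/10·4.541529+1/4·13.096958≈4.636698
n=10: y≈4.636698, sp=5, e=sp−y≈0.363302; I≈17.297324, D=e−e_prev≈-0.095169; u=1·0.363302+3/4·17.297324+1/2·(-0.095169)≈13.288710; next y=3/10·4.636698+1/4·13.288710≈4.713187
n=11: y≈4.713187, sp=5, e=sp−y≈0.286813; I≈17.584137, D=e−e_prev≈-0.076489; u=1·0.286813+3/4·17.584137+1/2·(-0.076489)≈13.436671; next y=3/10·4.713187+1/4·13.436671≈4.773124
n=12: y≈4.773124, sp=5, e=sp−y≈0.226876; I≈17.811013, D=e−e_prev≈-0.059937; u=1·0.226876+3/4·17.811013+1/2·(-0.059937)≈13.555167; next y=3/10·4.773124+1/4·13.555167≈4.820729
n=13: y≈4.820729, sp=5, e=sp−y≈0.179271; I≈17.990284, D=e−e_prev≈-0.047605; u=1·0.179271+3/4·17.990284+1/2·(-0.047605)≈13.648181; next y=3/10·4.820729+1/4·13.648181≈4.858264

0 5 11.250 0.000
1 5 6.172 2.813
2 5 10.177 2.387
3 5 9.958 3.260
4 5 11.233 3.468
5 5 11.629 3.849
6 5 12.203 4.062
7 5 12.547 4.269
8 5 12.865 4.417
9 5 13.097 4.542
10 5 13.289 4.637
11 5 13.437 4.713
12 5 13.555 4.773
13 5 13.648 4.821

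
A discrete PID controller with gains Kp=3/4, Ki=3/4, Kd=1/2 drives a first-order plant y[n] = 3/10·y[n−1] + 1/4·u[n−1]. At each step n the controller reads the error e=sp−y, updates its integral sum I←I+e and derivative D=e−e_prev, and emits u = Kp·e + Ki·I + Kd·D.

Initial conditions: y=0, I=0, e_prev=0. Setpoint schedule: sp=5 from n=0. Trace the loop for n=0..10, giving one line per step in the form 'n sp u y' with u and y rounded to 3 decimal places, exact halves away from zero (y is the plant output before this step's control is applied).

(exact arithmetic carried between steps; '≈' marks a value shown rounded to 6 d.p. or computed from one; I and e_prev carry over from the previous line; the table rounds u and y to 3 d.p., halves away from zero)
n=0: y=0, sp=5, e=sp−y=5; I=5, D=e−e_prev=5; u=3/4·5+3/4·5+1/2·5=10; next y=3/10·0+1/4·10=2.5
n=1: y=2.5, sp=5, e=sp−y=2.5; I=7.5, D=e−e_prev=-2.5; u=3/4·2.5+3/4·7.5+1/2·(-2.5)=6.25; next y=3/10·2.5+1/4·6.25=2.3125
n=2: y=2.3125, sp=5, e=sp−y=2.6875; I=10.1875, D=e−e_prev=0.1875; u=3/4·2.6875+3/4·10.1875+1/2·0.1875=9.75; next y=3/10·2.3125+1/4·9.75=3.13125
n=3: y=3.13125, sp=5, e=sp−y=1.86875; I=12.05625, D=e−e_prev=-0.81875; u=3/4·1.86875+3/4·12.05625+1/2·(-0.81875)=10.034375; next y=3/10·3.13125+1/4·10.034375≈3.447969
n=4: y≈3.447969, sp=5, e=sp−y≈1.552031; I≈13.608281, D=e−e_prev≈-0.316719; u=3/4·1.552031+3/4·13.608281+1/2·(-0.316719)≈11.211875; next y=3/10·3.447969+1/4·11.211875≈3.837359
n=5: y≈3.837359, sp=5, e=sp−y≈1.162641; I≈14.770922, D=e−e_prev≈-0.389391; u=3/4·1.162641+3/4·14.770922+1/2·(-0.389391)≈11.755477; next y=3/10·3.837359+1/4·11.755477≈4.090077
n=6: y≈4.090077, sp=5, e=sp−y≈0.909923; I≈15.680845, D=e−e_prev≈-0.252718; u=3/4·0.909923+3/4·15.680845+1/2·(-0.252718)≈12.316717; next y=3/10·4.090077+1/4·12.316717≈4.306202
n=7: y≈4.306202, sp=5, e=sp−y≈0.693798; I≈16.374643, D=e−e_prev≈-0.216125; u=3/4·0.693798+3/4·16.374643+1/2·(-0.216125)≈12.693267; next y=3/10·4.306202+1/4·12.693267≈4.465178
n=8: y≈4.465178, sp=5, e=sp−y≈0.534822; I≈16.909465, D=e−e_prev≈-0.158975; u=3/4·0.534822+3/4·16.909465+1/2·(-0.158975)≈13.003728; next y=3/10·4.465178+1/4·13.003728≈4.590485
n=9: y≈4.590485, sp=5, e=sp−y≈0.409515; I≈17.318980, D=e−e_prev≈-0.125308; u=3/4·0.409515+3/4·17.318980+1/2·(-0.125308)≈13.233717; next y=3/10·4.590485+1/4·13.233717≈4.685575
n=10: y≈4.685575, sp=5, e=sp−y≈0.314425; I≈17.633405, D=e−e_prev≈-0.095090; u=3/4·0.314425+3/4·17.633405+1/2·(-0.095090)≈13.413328; next y=3/10·4.685575+1/4·13.413328≈4.759004

0 5 10.000 0.000
1 5 6.250 2.500
2 5 9.750 2.313
3 5 10.034 3.131
4 5 11.212 3.448
5 5 11.755 3.837
6 5 12.317 4.090
7 5 12.693 4.306
8 5 13.004 4.465
9 5 13.234 4.590
10 5 13.413 4.686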